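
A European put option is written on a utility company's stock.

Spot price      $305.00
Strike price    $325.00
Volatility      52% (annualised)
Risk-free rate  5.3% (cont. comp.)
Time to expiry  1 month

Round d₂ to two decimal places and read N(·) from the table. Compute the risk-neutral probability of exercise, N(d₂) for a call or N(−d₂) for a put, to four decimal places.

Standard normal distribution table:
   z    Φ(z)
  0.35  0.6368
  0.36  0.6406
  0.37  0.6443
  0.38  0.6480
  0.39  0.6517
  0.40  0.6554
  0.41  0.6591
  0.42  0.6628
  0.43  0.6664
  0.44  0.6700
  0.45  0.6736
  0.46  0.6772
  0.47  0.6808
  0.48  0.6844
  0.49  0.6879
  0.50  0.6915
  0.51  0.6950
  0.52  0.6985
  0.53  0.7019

0.6808

σ√T = 0.52 × 0.2887 = 0.1501
ln(S/K) + (r + σ²/2)T = ln(305/325) + (0.053 + 0.52²/2)·0.08333 = -0.0635 + 0.0157 = -0.0478
d₁ = -0.0478 / 0.1501 = -0.3186 → -0.32
d₂ = d₁ − σ√T = -0.3186 − 0.1501 = -0.4687 → -0.47
Risk-neutral Pr[S_T < K] = N(−d₂) = N(0.47) = 0.6808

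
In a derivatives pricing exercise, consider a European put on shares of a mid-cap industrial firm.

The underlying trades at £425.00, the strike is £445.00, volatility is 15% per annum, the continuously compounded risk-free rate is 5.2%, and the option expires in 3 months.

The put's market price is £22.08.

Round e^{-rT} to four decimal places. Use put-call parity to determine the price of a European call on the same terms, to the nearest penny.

£7.82

e^(−rT) = e^(−0.052·0.25) = 0.9871
Put-call parity: C − P = S − K·e^(−rT) = 425 − 445·0.9871 = 425 − 439.2595 = -14.2595
C = P + (C − P) = 22.08 + (-14.2595) = 7.8205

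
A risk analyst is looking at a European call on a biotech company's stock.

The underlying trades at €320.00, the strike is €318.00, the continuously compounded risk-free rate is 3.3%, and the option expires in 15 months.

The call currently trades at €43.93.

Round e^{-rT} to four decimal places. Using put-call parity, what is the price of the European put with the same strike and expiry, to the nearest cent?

exp(−rT) = exp(−0.033·1.25) = 0.9596
Put-call parity: C − P = S − K·e^(−rT) = 320 − 318·0.9596 = 320 − 305.1528 = 14.8472
P = C − (C − P) = 43.93 − (14.8472) = 29.0828

€29.08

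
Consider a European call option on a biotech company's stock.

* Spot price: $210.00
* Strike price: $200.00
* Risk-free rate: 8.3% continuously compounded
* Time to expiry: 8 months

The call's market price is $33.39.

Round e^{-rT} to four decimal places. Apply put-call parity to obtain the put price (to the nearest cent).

e^(−rT) = e^(−0.083·0.6667) = 0.9462
Put-call parity: C − P = S − K·e^(−rT) = 210 − 200·0.9462 = 210 − 189.2400 = 20.7600
P = C − (C − P) = 33.39 − (20.7600) = 12.6300

$12.63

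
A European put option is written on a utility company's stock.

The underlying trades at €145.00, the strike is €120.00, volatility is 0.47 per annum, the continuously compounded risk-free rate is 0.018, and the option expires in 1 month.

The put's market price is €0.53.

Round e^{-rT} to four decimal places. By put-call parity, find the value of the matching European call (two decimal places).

e^(−rT) = e^(−0.018·0.08333) = 0.9985
Put-call parity: C − P = S − K·e^(−rT) = 145 − 120·0.9985 = 145 − 119.8200 = 25.1800
C = P + (C − P) = 0.53 + (25.1800) = 25.7100

€25.71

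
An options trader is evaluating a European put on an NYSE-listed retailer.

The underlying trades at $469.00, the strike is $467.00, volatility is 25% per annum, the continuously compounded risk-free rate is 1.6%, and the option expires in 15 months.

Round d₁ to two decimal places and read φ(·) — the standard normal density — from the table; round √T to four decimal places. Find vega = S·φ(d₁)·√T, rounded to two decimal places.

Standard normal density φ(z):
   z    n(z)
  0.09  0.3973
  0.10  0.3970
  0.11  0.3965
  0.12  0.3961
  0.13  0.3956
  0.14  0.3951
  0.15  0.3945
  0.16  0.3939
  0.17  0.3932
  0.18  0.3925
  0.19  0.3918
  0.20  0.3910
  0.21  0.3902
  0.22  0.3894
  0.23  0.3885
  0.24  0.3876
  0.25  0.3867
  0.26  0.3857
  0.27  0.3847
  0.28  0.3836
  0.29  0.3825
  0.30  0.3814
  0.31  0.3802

203.71

σ√T = 0.25·√1.25 = 0.2795
d₁ = [ln(469/467) + (0.016 + 0.25²/2)·1.25] / 0.2795 = [0.0043 + 0.0591] / 0.2795 = 0.2266 → 0.23
√T = √1.25 = 1.1180
φ(d₁) = φ(0.23) = 0.3885
vega = S·φ(d₁)·√T = 469·0.3885·1.1180 = 203.7069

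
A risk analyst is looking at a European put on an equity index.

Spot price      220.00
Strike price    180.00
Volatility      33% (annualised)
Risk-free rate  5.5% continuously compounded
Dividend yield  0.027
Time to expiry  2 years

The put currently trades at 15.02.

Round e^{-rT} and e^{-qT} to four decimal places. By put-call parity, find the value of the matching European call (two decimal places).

62.20

exp(−qT) = exp(−0.027·2) = 0.9474;  exp(−rT) = exp(−0.055·2) = 0.8958
Put-call parity: C − P = S·e^(−qT) − K·e^(−rT) = 220·0.9474 − 180·0.8958 = 208.4280 − 161.2440 = 47.1840
C = P + (C − P) = 15.02 + (47.1840) = 62.2040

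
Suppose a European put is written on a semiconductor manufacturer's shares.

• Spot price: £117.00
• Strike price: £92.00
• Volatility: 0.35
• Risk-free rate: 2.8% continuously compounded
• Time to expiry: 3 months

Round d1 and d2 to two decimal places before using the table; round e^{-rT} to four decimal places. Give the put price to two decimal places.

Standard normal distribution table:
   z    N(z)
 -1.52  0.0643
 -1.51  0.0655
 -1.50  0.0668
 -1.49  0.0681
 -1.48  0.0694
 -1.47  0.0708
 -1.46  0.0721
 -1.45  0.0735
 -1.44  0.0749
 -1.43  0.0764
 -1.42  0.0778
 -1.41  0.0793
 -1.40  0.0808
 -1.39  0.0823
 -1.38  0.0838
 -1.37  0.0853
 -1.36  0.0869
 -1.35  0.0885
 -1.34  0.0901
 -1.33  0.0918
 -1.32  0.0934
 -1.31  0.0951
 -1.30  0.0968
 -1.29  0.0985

σ√T = 0.35 × 0.5000 = 0.1750
d₁ = [ln(117/92) + (0.028 + 0.35²/2)·0.25] / 0.1750 = [0.2404 + 0.0223] / 0.1750 = 1.5011 ≈ 1.50
d₂ = d₁ − σ√T = 1.5011 − 0.1750 = 1.3261 ≈ 1.33
e^(−rT) = e^(−0.028·0.25) = 0.9930
P = 92·0.9930·N(-1.33) − 117·N(-1.50) = 92·0.9930·0.0918 − 117·0.0668 = 8.3865 − 7.8156 = 0.5709

£0.57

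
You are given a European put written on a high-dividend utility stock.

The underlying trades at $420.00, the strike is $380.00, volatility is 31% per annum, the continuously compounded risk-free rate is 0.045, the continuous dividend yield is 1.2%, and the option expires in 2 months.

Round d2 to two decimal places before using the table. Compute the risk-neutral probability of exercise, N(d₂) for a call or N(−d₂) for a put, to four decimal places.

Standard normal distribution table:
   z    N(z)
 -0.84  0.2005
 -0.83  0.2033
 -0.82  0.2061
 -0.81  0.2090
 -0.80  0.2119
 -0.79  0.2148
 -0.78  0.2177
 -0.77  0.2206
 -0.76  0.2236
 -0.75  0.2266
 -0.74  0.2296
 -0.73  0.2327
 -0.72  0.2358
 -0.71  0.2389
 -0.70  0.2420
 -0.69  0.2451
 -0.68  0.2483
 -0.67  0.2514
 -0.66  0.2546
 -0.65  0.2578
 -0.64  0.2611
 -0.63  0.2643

σ√T = 0.31 × 0.4082 = 0.1266
d₁ = [ln(420/380) + (0.045 − 0.012 + 0.31²/2)·0.1667] / 0.1266 = [0.1001 + 0.0135] / 0.1266 = 0.8976 which rounds to 0.90
d₂ = d₁ − σ√T = 0.8976 − 0.1266 = 0.7710 which rounds to 0.77
Pr(exercise) under Q = N(−d₂) = N(-0.77) = 0.2206

0.2206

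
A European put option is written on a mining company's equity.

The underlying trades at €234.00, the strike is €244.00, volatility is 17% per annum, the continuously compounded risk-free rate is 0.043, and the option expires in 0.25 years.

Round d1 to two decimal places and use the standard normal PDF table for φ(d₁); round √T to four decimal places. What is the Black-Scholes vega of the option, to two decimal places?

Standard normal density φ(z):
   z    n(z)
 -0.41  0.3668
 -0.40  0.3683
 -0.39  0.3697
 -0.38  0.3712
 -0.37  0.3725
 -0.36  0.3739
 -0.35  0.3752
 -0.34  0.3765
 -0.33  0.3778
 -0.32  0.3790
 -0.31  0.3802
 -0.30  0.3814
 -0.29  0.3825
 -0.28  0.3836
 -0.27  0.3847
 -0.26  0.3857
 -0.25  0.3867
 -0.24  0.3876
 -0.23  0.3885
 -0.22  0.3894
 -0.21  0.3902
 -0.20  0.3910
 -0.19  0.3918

44.34

T = 0.25;  σ√T = 0.0850
ln(S/K) + (r + σ²/2)T = ln(234/244) + (0.043 + 0.17²/2)·0.25 = -0.0418 + 0.0144 = -0.0275
d₁ = -0.0275 / 0.0850 = -0.3233 ⇒ -0.32
√T = √0.25 = 0.5000
φ(d₁) = φ(-0.32) = 0.3790
vega = S·φ(d₁)·√T = 234·0.3790·0.5000 = 44.3430
(The call has the same vega.)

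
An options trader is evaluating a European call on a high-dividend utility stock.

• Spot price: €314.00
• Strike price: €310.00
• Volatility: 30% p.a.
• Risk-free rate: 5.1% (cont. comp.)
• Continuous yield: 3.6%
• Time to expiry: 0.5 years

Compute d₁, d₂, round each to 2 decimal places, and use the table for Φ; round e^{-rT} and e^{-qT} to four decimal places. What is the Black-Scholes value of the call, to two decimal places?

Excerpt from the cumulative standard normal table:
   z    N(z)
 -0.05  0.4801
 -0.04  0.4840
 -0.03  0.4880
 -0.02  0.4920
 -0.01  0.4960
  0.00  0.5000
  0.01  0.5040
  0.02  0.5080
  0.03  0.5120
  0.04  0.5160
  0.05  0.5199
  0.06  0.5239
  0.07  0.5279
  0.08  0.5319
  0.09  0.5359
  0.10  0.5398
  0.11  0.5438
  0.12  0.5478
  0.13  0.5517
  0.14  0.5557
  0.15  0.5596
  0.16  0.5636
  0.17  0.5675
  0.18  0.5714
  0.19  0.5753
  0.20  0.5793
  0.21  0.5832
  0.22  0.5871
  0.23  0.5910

€28.78

σ√T = 0.3 × 0.7071 = 0.2121
d₁ = [ln(314/310) + (0.051 − 0.036 + 0.3²/2)·0.5] / 0.2121 = [0.0128 + 0.0300] / 0.2121 = 0.2019 → 0.20
d₂ = d₁ − σ√T = 0.2019 − 0.2121 = -0.0103 → -0.01
e^(−qT) = e^(−0.036·0.5) = 0.9822;  e^(−rT) = e^(−0.051·0.5) = 0.9748
N(d₁) = N(0.20) = 0.5793;  N(d₂) = N(-0.01) = 0.4960
C = 314·0.9822·0.5793 − 310·0.9748·0.4960 = 178.6624 − 149.8852 = 28.7771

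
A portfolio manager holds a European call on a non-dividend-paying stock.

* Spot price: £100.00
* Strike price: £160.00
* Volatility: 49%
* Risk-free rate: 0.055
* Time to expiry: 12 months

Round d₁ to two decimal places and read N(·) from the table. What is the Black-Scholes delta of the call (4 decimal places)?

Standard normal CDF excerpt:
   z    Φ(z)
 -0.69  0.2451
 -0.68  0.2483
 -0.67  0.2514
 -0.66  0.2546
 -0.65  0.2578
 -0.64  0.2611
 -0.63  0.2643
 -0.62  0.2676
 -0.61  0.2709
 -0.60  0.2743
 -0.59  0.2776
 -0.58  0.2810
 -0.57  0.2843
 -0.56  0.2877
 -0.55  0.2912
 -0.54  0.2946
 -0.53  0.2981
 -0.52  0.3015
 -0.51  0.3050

0.2743

σ√T = 0.49·√1 = 0.4900
ln(S/K) + (r + σ²/2)T = ln(100/160) + (0.055 + 0.49²/2)·1 = -0.4700 + 0.1750 = -0.2950
d₁ = -0.2950 / 0.4900 = -0.6019 ⇒ -0.60
N(d₁) = N(-0.60) = 0.2743
Δ_call = N(d₁) = 0.2743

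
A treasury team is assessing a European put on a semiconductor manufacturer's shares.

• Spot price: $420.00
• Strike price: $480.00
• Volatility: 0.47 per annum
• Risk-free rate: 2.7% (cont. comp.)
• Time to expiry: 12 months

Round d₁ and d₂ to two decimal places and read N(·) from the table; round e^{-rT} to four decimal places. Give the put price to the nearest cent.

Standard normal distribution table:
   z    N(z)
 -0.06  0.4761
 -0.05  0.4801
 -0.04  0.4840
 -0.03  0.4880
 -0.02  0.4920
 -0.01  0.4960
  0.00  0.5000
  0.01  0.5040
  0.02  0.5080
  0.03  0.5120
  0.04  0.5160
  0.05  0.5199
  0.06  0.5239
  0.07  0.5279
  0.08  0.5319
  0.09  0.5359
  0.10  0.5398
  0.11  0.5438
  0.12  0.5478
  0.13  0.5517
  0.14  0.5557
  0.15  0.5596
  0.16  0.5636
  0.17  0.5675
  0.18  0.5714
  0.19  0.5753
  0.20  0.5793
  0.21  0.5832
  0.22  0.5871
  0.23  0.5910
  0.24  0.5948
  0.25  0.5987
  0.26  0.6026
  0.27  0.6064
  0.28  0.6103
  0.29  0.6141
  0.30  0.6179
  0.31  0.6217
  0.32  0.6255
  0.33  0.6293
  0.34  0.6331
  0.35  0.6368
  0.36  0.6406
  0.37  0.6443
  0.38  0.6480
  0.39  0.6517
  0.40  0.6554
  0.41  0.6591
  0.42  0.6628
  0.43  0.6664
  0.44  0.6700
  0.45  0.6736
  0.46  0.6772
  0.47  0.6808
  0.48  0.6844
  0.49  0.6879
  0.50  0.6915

$108.09

σ√T = 0.47 × 1.0000 = 0.4700
d₁ = [ln(420/480) + (0.027 + 0.47²/2)·1] / 0.4700 = [-0.1335 + 0.1374] / 0.4700 = 0.0083 → 0.01
d₂ = d₁ − σ√T = 0.0083 − 0.4700 = -0.4617 → -0.46
exp(−rT) = exp(−0.027·1) = 0.9734
N(−d₂) = N(0.46) = 0.6772;  N(−d₁) = N(-0.01) = 0.4960
P = 480·0.9734·0.6772 − 420·0.4960 = 316.4095 − 208.3200 = 108.0895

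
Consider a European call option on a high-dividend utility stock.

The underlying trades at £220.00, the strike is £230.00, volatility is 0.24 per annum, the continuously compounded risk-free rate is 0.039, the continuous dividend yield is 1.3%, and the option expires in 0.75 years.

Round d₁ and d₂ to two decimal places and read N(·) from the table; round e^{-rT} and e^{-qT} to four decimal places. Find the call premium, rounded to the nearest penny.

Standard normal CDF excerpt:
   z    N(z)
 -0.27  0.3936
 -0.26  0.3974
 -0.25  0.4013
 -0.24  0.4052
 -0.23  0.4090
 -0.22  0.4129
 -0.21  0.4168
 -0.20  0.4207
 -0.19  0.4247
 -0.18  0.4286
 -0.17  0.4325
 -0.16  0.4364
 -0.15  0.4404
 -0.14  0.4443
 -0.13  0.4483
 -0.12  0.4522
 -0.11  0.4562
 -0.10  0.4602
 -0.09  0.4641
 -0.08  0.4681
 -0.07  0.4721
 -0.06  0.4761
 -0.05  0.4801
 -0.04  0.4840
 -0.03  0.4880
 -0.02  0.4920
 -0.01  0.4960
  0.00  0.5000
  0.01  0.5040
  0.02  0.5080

£14.96

T = 0.75;  σ√T = 0.2078
d₁ = [ln(220/230) + (0.039 − 0.013 + ½·0.24²)·0.75] / (σ√T) = (-0.0445 + 0.0411) / 0.2078 = -0.0161 ⇒ -0.02
d₂ = -0.0161 − 0.2078 = -0.2240 ⇒ -0.22
e^(−qT) = e^(−0.013·0.75) = 0.9903;  e^(−rT) = e^(−0.039·0.75) = 0.9712
N(d₁) = N(-0.02) = 0.4920;  N(d₂) = N(-0.22) = 0.4129
C = 220·0.9903·0.4920 − 230·0.9712·0.4129 = 107.1901 − 92.2320 = 14.9581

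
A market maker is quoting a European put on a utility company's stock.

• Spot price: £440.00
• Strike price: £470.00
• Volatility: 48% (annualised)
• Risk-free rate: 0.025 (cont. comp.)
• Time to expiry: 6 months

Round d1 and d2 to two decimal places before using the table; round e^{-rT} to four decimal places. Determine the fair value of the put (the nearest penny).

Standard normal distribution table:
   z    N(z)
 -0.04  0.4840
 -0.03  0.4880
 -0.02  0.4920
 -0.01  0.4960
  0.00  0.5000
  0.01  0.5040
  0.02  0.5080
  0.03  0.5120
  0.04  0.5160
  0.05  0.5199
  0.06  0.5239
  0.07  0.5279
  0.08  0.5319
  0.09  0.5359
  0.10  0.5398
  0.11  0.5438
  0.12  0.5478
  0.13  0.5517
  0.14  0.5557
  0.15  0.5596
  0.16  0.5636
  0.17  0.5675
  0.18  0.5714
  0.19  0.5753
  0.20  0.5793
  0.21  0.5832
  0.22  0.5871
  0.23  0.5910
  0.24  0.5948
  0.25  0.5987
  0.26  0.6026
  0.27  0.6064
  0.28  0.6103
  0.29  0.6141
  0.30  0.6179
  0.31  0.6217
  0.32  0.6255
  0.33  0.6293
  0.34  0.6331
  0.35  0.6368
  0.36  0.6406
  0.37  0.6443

£73.86

σ√T = 0.48 × 0.7071 = 0.3394
d₁ = [ln(440/470) + (0.025 + 0.48²/2)·0.5] / 0.3394 = [-0.0660 + 0.0701] / 0.3394 = 0.0122 ≈ 0.01
d₂ = d₁ − σ√T = 0.0122 − 0.3394 = -0.3272 ≈ -0.33
e^(−rT) = e^(−0.025·0.5) = 0.9876
N(−d₂) = N(0.33) = 0.6293;  N(−d₁) = N(-0.01) = 0.4960
P = 470·0.9876·0.6293 − 440·0.4960 = 292.1034 − 218.2400 = 73.8634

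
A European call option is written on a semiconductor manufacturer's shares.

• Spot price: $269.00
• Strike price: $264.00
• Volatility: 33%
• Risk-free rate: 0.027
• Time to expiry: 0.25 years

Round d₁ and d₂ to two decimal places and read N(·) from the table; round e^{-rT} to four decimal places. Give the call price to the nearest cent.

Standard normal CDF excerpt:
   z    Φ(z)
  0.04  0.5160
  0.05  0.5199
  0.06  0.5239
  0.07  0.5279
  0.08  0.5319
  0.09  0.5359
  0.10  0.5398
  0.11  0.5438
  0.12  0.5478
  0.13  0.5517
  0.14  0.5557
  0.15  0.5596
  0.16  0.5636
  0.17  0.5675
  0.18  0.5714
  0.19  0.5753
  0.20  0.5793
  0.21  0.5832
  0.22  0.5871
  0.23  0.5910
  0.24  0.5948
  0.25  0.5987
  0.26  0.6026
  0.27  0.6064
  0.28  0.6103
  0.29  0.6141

$21.57

T = 0.25;  σ√T = 0.1650
d₁ = [ln(269/264) + (0.027 + 0.33²/2)·0.25] / 0.1650 = [0.0188 + 0.0204] / 0.1650 = 0.2371 which rounds to 0.24
d₂ = d₁ − σ√T = 0.2371 − 0.1650 = 0.0721 which rounds to 0.07
exp(−rT) = exp(−0.027·0.25) = 0.9933
N(d₁) = N(0.24) = 0.5948;  N(d₂) = N(0.07) = 0.5279
C = 269·0.5948 − 264·0.9933·0.5279 = 160.0012 − 138.4319 = 21.5693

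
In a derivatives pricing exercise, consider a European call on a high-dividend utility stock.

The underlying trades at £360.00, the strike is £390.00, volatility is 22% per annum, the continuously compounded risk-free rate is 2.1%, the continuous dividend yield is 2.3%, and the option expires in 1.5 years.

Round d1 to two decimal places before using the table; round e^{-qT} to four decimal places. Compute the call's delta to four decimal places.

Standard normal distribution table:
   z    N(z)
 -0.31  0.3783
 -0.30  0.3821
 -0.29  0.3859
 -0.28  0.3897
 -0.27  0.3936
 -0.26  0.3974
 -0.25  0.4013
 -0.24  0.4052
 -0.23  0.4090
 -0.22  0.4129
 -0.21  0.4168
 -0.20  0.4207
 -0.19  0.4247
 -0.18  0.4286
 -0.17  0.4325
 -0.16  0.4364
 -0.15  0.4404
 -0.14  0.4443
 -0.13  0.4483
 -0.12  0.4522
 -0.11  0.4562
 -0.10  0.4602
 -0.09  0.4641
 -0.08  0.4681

0.4178

T = 1.5;  σ√T = 0.2694
d₁ = [ln(360/390) + (0.021 − 0.023 + 0.22²/2)·1.5] / 0.2694 = [-0.0800 + 0.0333] / 0.2694 = -0.1735 ≈ -0.17
N(d₁) = N(-0.17) = 0.4325
Δ_call = e^(−qT)·N(d₁) = 0.9661·0.4325 = 0.4178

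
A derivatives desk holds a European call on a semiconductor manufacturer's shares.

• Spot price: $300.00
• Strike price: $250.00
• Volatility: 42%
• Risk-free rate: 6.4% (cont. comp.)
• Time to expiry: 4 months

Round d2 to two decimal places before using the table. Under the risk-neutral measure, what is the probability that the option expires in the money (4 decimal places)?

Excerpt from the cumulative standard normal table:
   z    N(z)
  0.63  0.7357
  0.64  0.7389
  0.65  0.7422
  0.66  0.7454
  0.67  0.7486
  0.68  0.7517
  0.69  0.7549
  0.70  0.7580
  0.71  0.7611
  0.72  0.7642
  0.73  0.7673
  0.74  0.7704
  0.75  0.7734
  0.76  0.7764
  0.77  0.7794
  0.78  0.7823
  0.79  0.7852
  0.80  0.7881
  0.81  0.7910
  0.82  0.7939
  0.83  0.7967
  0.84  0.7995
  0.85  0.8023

σ√T = 0.42 × 0.5774 = 0.2425
d₁ = [ln(300/250) + (0.064 + ½·0.42²)·0.3333] / (σ√T) = (0.1823 + 0.0507) / 0.2425 = 0.9611 which rounds to 0.96
d₂ = 0.9611 − 0.2425 = 0.7186 which rounds to 0.72
Pr(exercise) under Q = N(d₂) = 0.7642

0.7642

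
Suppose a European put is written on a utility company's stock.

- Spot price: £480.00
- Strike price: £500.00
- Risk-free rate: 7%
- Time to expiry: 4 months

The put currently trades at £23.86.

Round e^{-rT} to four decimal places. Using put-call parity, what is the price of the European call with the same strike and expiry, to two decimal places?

exp(−rT) = exp(−0.07·0.3333) = 0.9769
Put-call parity: C − P = S − K·e^(−rT) = 480 − 500·0.9769 = 480 − 488.4500 = -8.4500
C = P + (C − P) = 23.86 + (-8.4500) = 15.4100

£15.41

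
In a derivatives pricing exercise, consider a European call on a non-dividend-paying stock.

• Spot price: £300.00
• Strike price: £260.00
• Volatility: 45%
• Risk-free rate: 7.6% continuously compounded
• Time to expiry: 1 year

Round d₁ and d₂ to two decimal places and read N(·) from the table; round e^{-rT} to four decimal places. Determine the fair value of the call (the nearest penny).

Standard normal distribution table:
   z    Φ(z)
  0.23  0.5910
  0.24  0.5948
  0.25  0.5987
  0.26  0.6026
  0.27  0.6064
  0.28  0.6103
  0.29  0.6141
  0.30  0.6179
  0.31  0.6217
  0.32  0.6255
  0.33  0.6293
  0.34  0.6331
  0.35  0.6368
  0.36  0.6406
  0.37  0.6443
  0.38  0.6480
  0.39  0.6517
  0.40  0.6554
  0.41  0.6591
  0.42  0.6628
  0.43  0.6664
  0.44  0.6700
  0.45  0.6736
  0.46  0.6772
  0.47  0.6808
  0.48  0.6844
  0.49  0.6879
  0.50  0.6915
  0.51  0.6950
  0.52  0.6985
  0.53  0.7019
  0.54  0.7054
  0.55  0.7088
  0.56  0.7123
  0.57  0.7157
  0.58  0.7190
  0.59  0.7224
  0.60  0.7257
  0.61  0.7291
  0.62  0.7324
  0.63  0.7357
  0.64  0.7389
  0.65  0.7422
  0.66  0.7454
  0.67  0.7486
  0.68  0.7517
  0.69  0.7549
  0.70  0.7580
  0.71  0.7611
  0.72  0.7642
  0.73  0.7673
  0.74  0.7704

£83.12

T = 1;  σ√T = 0.4500
d₁ = [ln(300/260) + (0.076 + ½·0.45²)·1] / (σ√T) = (0.1431 + 0.1773) / 0.4500 = 0.7119 → 0.71
d₂ = 0.7119 − 0.4500 = 0.2619 → 0.26
exp(−rT) = exp(−0.076·1) = 0.9268
C = 300·N(0.71) − 260·0.9268·N(0.26) = 300·0.7611 − 260·0.9268·0.6026 = 228.3300 − 145.2073 = 83.1227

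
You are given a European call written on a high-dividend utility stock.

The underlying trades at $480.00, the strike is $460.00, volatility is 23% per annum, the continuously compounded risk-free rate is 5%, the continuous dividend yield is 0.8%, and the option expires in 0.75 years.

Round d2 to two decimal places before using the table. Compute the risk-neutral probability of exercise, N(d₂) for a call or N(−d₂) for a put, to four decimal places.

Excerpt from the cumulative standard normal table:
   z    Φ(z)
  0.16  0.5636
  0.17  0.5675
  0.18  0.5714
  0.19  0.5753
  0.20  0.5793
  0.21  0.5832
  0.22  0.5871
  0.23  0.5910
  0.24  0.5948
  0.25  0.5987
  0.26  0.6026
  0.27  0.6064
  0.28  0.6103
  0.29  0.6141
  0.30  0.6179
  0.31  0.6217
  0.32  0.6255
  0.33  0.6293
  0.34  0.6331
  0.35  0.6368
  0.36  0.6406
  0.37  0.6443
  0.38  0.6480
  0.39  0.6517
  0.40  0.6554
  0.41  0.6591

0.6064

σ√T = 0.23 × 0.8660 = 0.1992
ln(S/K) + (r − q + σ²/2)T = ln(480/460) + (0.05 − 0.008 + 0.23²/2)·0.75 = 0.0426 + 0.0513 = 0.0939
d₁ = 0.0939 / 0.1992 = 0.4714 ⇒ 0.47
d₂ = d₁ − σ√T = 0.4714 − 0.1992 = 0.2722 ⇒ 0.27
Pr(exercise) under Q = N(d₂) = 0.6064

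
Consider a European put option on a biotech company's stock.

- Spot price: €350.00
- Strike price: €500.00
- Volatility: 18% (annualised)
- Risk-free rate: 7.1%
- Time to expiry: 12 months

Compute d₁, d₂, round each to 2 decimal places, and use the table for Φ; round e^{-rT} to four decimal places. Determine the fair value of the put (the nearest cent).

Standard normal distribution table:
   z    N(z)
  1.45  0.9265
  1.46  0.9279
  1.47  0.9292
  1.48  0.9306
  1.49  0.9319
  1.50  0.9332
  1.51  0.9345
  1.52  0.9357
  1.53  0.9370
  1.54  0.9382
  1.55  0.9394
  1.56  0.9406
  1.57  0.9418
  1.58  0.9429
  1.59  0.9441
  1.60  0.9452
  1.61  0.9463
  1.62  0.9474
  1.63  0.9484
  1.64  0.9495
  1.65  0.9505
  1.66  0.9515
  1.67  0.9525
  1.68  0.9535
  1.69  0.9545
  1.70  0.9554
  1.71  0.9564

σ√T = 0.18·√1 = 0.1800
d₁ = [ln(350/500) + (0.071 + 0.18²/2)·1] / 0.1800 = [-0.3567 + 0.0872] / 0.1800 = -1.4971 ≈ -1.50
d₂ = d₁ − σ√T = -1.4971 − 0.1800 = -1.6771 ≈ -1.68
e^(−rT) = e^(−0.071·1) = 0.9315
N(−d₂) = N(1.68) = 0.9535;  N(−d₁) = N(1.50) = 0.9332
P = 500·0.9315·0.9535 − 350·0.9332 = 444.0926 − 326.6200 = 117.4726

€117.47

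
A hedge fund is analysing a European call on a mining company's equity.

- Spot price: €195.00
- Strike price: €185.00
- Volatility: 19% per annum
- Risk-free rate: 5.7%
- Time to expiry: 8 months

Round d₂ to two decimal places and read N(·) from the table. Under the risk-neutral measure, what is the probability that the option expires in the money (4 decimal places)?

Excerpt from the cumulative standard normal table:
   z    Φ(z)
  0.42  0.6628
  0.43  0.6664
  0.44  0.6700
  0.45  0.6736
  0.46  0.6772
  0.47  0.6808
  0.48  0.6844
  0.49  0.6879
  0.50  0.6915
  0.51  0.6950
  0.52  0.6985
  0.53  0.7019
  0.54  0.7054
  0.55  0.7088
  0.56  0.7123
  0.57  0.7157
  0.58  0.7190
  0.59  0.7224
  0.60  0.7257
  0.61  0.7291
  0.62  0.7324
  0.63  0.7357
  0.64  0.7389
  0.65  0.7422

0.6950

T = 0.6667;  σ√T = 0.1551
d₁ = [ln(195/185) + (0.057 + ½·0.19²)·0.6667] / (σ√T) = (0.0526 + 0.0500) / 0.1551 = 0.6619 ⇒ 0.66
d₂ = 0.6619 − 0.1551 = 0.5067 ⇒ 0.51
Pr(exercise) under Q = N(d₂) = 0.6950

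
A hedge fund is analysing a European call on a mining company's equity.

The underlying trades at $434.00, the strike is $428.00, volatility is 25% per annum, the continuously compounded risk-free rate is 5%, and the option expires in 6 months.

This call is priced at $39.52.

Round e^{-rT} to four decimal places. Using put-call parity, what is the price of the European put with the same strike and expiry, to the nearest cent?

$22.95

e^(−rT) = e^(−0.05·0.5) = 0.9753
Put-call parity: C − P = S − K·e^(−rT) = 434 − 428·0.9753 = 434 − 417.4284 = 16.5716
P = C − (C − P) = 39.52 − (16.5716) = 22.9484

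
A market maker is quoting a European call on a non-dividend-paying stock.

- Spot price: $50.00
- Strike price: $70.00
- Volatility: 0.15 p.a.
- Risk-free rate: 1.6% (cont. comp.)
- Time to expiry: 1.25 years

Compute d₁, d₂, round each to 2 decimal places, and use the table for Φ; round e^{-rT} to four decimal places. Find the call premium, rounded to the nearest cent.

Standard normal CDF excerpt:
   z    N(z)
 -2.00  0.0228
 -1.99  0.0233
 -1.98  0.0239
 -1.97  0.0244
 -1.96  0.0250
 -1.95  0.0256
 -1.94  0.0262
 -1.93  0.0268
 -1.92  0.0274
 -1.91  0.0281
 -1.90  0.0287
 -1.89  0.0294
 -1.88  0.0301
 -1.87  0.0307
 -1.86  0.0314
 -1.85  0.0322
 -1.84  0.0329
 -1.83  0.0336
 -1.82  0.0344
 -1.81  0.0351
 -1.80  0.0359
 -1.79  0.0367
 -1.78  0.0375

$0.12

σ√T = 0.15·√1.25 = 0.1677
d₁ = [ln(50/70) + (0.016 + ½·0.15²)·1.25] / (σ√T) = (-0.3365 + 0.0341) / 0.1677 = -1.8032 → -1.80
d₂ = -1.8032 − 0.1677 = -1.9709 → -1.97
exp(−rT) = exp(−0.016·1.25) = 0.9802
N(d₁) = N(-1.80) = 0.0359;  N(d₂) = N(-1.97) = 0.0244
C = 50·0.0359 − 70·0.9802·0.0244 = 1.7950 − 1.6742 = 0.1208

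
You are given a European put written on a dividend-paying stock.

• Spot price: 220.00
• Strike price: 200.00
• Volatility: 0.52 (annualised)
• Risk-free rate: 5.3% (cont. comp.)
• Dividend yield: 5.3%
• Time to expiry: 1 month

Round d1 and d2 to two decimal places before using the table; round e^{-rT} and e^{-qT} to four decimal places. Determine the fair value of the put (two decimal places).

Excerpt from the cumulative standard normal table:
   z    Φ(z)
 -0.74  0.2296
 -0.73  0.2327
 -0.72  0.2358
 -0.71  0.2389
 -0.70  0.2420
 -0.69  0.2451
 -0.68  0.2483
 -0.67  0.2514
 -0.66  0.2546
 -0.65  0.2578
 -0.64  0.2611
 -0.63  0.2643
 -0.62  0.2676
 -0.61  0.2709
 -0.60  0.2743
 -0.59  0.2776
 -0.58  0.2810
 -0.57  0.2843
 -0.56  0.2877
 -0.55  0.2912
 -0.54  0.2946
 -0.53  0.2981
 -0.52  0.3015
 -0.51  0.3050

σ√T = 0.52·√0.08333 = 0.1501
d₁ = [ln(220/200) + (0.053 − 0.053 + 0.52²/2)·0.08333] / 0.1501 = [0.0953 + 0.0113] / 0.1501 = 0.7100 ≈ 0.71
d₂ = d₁ − σ√T = 0.7100 − 0.1501 = 0.5599 ≈ 0.56
e^(−qT) = e^(−0.053·0.08333) = 0.9956;  e^(−rT) = e^(−0.053·0.08333) = 0.9956
N(−d₂) = N(-0.56) = 0.2877;  N(−d₁) = N(-0.71) = 0.2389
P = 200·0.9956·0.2877 − 220·0.9956·0.2389 = 57.2868 − 52.3267 = 4.9601

4.96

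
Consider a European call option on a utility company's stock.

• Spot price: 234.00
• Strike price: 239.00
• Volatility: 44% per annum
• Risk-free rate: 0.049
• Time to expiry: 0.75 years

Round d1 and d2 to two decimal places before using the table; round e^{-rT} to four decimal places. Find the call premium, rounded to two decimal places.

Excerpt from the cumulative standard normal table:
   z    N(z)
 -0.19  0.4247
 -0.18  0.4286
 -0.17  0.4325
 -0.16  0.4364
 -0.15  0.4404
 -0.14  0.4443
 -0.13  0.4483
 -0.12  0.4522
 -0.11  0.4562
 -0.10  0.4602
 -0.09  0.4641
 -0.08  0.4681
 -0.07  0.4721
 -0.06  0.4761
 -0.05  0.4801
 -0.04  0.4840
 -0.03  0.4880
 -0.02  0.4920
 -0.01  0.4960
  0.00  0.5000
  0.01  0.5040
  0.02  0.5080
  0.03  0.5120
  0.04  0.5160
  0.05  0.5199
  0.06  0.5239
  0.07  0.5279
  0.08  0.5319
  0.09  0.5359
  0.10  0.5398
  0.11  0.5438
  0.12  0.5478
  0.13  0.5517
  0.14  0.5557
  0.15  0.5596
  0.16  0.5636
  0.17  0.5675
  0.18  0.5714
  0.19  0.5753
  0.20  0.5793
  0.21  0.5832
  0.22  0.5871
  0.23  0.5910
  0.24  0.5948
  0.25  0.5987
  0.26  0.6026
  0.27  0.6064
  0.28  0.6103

σ√T = 0.44·√0.75 = 0.3811
d₁ = [ln(234/239) + (0.049 + ½·0.44²)·0.75] / (σ√T) = (-0.0211 + 0.1093) / 0.3811 = 0.2315 ⇒ 0.23
d₂ = 0.2315 − 0.3811 = -0.1496 ⇒ -0.15
e^(−rT) = e^(−0.049·0.75) = 0.9639
N(d₁) = N(0.23) = 0.5910;  N(d₂) = N(-0.15) = 0.4404
C = 234·0.5910 − 239·0.9639·0.4404 = 138.2940 − 101.4559 = 36.8381

36.84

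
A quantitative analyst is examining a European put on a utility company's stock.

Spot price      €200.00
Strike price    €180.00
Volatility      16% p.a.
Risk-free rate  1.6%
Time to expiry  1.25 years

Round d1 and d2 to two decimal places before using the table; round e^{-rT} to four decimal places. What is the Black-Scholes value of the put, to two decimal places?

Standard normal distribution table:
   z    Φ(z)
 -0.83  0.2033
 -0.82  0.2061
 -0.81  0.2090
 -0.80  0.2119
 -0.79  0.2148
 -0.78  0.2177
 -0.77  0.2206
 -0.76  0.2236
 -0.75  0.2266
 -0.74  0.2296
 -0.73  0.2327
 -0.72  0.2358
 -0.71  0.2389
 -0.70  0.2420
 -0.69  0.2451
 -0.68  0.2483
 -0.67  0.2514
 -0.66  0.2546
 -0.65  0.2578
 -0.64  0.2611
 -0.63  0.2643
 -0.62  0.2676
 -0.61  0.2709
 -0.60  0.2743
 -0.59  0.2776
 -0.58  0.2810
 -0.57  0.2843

€4.84

σ√T = 0.16 × 1.1180 = 0.1789
d₁ = [ln(200/180) + (0.016 + 0.16²/2)·1.25] / 0.1789 = [0.1054 + 0.0360] / 0.1789 = 0.7902 ⇒ 0.79
d₂ = d₁ − σ√T = 0.7902 − 0.1789 = 0.6113 ⇒ 0.61
exp(−rT) = exp(−0.016·1.25) = 0.9802
N(−d₂) = N(-0.61) = 0.2709;  N(−d₁) = N(-0.79) = 0.2148
P = 180·0.9802·0.2709 − 200·0.2148 = 47.7965 − 42.9600 = 4.8365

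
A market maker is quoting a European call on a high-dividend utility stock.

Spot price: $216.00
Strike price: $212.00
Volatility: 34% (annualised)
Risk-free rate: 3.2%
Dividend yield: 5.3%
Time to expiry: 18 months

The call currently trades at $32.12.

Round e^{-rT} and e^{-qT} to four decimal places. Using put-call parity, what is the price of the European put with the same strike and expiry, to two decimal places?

$34.68

exp(−qT) = exp(−0.053·1.5) = 0.9236;  exp(−rT) = exp(−0.032·1.5) = 0.9531
Put-call parity: C − P = S·e^(−qT) − K·e^(−rT) = 216·0.9236 − 212·0.9531 = 199.4976 − 202.0572 = -2.5596
P = C − (C − P) = 32.12 − (-2.5596) = 34.6796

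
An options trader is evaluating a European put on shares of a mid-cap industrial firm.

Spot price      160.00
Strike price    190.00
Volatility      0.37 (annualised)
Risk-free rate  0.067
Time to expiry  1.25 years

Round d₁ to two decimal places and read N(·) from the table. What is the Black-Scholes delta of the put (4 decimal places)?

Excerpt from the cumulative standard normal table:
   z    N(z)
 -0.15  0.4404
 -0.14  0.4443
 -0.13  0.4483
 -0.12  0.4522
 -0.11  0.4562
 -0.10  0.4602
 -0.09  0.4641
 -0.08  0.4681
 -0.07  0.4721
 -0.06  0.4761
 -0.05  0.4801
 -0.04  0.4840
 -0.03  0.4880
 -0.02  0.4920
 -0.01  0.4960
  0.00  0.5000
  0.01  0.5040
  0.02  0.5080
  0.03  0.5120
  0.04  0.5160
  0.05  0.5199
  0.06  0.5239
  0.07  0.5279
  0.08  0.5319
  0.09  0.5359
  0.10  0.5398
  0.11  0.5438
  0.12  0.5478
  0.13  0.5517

σ√T = 0.37 × 1.1180 = 0.4137
d₁ = [ln(160/190) + (0.067 + 0.37²/2)·1.25] / 0.4137 = [-0.1719 + 0.1693] / 0.4137 = -0.0061 ⇒ -0.01
N(d₁) = N(-0.01) = 0.4960
Δ_put = N(d₁) − 1 = 0.4960 − 1 = -0.5040

-0.5040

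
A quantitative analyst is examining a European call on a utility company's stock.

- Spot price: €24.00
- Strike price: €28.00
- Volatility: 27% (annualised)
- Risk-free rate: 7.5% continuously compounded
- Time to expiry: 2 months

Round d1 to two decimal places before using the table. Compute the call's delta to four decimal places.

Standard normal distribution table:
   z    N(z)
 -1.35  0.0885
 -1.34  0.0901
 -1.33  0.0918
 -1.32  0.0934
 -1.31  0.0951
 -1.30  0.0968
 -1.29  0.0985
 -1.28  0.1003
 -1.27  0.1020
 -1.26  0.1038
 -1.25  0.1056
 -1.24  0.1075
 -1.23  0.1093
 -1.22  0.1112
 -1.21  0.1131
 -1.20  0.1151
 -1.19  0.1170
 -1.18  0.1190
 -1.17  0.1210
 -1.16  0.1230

0.1093

σ√T = 0.27·√0.1667 = 0.1102
d₁ = [ln(24/28) + (0.075 + 0.27²/2)·0.1667] / 0.1102 = [-0.1542 + 0.0186] / 0.1102 = -1.2300 ≈ -1.23
N(d₁) = N(-1.23) = 0.1093
Δ_call = N(d₁) = 0.1093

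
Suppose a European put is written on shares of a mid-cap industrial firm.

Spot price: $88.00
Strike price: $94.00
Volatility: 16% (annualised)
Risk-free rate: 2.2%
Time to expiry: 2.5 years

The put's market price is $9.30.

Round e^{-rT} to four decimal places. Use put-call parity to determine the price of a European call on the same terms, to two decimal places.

$8.33

e^(−rT) = e^(−0.022·2.5) = 0.9465
Put-call parity: C − P = S − K·e^(−rT) = 88 − 94·0.9465 = 88 − 88.9710 = -0.9710
C = P + (C − P) = 9.30 + (-0.9710) = 8.3290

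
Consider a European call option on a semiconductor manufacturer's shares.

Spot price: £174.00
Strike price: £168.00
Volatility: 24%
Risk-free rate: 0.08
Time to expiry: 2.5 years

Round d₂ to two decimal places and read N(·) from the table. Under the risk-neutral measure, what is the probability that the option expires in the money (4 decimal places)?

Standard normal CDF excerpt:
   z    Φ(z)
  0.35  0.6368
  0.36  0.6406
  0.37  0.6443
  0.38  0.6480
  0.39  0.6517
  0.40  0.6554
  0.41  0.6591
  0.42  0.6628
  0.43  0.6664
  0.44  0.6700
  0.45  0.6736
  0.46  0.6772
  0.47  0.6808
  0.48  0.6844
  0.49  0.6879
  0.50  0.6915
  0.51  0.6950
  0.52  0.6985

0.6664

σ√T = 0.24·√2.5 = 0.3795
d₁ = [ln(174/168) + (0.08 + ½·0.24²)·2.5] / (σ√T) = (0.0351 + 0.2720) / 0.3795 = 0.8093 ≈ 0.81
d₂ = 0.8093 − 0.3795 = 0.4298 ≈ 0.43
Risk-neutral Pr[S_T > K] = N(d₂) = N(0.43) = 0.6664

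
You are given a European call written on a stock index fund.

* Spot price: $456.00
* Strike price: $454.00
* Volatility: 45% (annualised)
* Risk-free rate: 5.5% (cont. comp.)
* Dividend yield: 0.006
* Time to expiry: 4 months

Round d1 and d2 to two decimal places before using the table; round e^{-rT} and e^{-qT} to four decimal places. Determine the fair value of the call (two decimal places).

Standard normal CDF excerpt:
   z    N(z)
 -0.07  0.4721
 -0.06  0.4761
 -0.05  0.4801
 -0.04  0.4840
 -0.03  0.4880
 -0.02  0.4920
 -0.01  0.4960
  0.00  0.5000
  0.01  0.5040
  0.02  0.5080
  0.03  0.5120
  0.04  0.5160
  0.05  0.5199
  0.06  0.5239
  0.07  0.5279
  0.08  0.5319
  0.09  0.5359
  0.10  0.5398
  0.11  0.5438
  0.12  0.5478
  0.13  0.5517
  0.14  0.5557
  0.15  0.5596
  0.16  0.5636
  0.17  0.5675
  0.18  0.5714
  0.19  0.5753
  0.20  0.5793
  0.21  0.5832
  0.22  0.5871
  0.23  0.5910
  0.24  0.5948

T = 0.3333;  σ√T = 0.2598
d₁ = [ln(456/454) + (0.055 − 0.006 + 0.45²/2)·0.3333] / 0.2598 = [0.0044 + 0.0501] / 0.2598 = 0.2097 ≈ 0.21
d₂ = d₁ − σ√T = 0.2097 − 0.2598 = -0.0501 ≈ -0.05
e^(−qT) = e^(−0.006·0.3333) = 0.9980;  e^(−rT) = e^(−0.055·0.3333) = 0.9818
N(d₁) = N(0.21) = 0.5832;  N(d₂) = N(-0.05) = 0.4801
C = 456·0.9980·0.5832 − 454·0.9818·0.4801 = 265.4073 − 213.9984 = 51.4089

$51.41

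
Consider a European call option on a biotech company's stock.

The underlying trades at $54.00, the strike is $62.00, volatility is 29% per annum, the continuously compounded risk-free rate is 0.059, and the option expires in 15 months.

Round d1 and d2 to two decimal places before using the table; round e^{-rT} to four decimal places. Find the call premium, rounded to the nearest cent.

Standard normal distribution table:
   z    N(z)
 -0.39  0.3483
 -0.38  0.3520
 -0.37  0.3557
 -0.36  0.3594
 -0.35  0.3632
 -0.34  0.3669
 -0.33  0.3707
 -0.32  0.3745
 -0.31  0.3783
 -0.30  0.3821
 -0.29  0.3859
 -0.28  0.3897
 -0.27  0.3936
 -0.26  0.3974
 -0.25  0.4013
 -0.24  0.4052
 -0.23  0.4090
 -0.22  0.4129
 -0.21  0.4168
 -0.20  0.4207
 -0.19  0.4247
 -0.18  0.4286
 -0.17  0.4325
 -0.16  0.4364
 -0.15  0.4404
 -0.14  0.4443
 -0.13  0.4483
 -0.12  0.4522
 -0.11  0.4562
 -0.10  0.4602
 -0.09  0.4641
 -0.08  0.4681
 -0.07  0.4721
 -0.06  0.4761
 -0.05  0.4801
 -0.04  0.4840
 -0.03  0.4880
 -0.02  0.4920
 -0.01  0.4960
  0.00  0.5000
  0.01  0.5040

σ√T = 0.29 × 1.1180 = 0.3242
d₁ = [ln(54/62) + (0.059 + 0.29²/2)·1.25] / 0.3242 = [-0.1382 + 0.1263] / 0.3242 = -0.0365 ≈ -0.04
d₂ = d₁ − σ√T = -0.0365 − 0.3242 = -0.3607 ≈ -0.36
e^(−rT) = e^(−0.059·1.25) = 0.9289
N(d₁) = N(-0.04) = 0.4840;  N(d₂) = N(-0.36) = 0.3594
C = 54·0.4840 − 62·0.9289·0.3594 = 26.1360 − 20.6985 = 5.4375

$5.44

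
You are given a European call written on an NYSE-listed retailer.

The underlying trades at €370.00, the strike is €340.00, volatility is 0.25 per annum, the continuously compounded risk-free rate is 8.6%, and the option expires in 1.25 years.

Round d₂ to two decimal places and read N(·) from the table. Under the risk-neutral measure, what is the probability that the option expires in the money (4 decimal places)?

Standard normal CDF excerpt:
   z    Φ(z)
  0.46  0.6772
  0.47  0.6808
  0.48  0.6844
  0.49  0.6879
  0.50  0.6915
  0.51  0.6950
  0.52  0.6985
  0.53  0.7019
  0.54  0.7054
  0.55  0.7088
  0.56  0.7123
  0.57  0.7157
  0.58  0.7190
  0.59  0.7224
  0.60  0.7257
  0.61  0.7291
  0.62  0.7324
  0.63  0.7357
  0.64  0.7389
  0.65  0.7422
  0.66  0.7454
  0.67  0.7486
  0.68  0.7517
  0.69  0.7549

σ√T = 0.25 × 1.1180 = 0.2795
d₁ = [ln(370/340) + (0.086 + ½·0.25²)·1.25] / (σ√T) = (0.0846 + 0.1466) / 0.2795 = 0.8269 which rounds to 0.83
d₂ = 0.8269 − 0.2795 = 0.5474 which rounds to 0.55
Pr(exercise) under Q = N(d₂) = 0.7088

0.7088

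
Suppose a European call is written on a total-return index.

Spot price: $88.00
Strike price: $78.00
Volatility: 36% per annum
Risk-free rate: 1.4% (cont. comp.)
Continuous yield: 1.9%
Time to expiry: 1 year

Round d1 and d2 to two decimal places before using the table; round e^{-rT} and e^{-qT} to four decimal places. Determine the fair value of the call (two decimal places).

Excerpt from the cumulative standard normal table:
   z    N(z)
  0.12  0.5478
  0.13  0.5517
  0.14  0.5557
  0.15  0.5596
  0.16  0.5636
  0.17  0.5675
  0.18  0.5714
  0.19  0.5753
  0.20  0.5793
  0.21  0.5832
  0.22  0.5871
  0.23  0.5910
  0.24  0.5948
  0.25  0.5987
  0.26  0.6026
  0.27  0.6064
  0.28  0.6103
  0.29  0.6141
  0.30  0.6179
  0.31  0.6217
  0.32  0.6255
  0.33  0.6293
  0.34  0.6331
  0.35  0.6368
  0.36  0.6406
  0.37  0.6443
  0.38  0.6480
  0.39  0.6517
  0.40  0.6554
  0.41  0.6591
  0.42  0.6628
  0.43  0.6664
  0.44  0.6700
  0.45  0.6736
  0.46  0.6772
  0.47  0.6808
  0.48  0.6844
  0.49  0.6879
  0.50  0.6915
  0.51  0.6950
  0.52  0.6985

T = 1;  σ√T = 0.3600
d₁ = [ln(88/78) + (0.014 − 0.019 + ½·0.36²)·1] / (σ√T) = (0.1206 + 0.0598) / 0.3600 = 0.5012 → 0.50
d₂ = 0.5012 − 0.3600 = 0.1412 → 0.14
exp(−qT) = exp(−0.019·1) = 0.9812;  exp(−rT) = exp(−0.014·1) = 0.9861
C = 88·0.9812·N(0.50) − 78·0.9861·N(0.14) = 88·0.9812·0.6915 − 78·0.9861·0.5557 = 59.7080 − 42.7421 = 16.9659

$16.97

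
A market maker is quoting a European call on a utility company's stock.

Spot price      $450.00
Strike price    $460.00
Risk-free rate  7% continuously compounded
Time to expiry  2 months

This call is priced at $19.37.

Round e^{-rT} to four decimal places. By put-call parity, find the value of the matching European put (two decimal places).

e^(−rT) = e^(−0.07·0.1667) = 0.9884
Put-call parity: C − P = S − K·e^(−rT) = 450 − 460·0.9884 = 450 − 454.6640 = -4.6640
P = C − (C − P) = 19.37 − (-4.6640) = 24.0340

$24.03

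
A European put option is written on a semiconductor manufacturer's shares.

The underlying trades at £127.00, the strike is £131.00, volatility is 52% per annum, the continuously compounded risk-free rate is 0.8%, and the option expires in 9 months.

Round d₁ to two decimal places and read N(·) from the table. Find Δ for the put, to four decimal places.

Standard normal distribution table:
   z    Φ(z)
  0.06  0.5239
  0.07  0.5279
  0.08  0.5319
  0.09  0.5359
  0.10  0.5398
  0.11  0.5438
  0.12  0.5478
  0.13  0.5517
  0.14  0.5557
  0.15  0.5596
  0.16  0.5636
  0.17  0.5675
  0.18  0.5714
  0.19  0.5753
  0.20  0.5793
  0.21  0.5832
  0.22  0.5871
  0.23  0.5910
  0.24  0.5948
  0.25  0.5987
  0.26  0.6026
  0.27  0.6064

T = 0.75;  σ√T = 0.4503
ln(S/K) + (r + σ²/2)T = ln(127/131) + (0.008 + 0.52²/2)·0.75 = -0.0310 + 0.1074 = 0.0764
d₁ = 0.0764 / 0.4503 = 0.1696 → 0.17
N(d₁) = N(0.17) = 0.5675
Δ_put = N(d₁) − 1 = 0.5675 − 1 = -0.4325

-0.4325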